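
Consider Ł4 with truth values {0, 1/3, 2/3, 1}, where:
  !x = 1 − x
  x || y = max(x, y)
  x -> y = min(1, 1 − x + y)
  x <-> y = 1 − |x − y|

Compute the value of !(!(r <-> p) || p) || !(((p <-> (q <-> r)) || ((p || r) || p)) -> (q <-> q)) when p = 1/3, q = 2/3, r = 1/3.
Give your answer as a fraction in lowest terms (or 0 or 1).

r <-> p = 1/3 <-> 1/3 = 1
!(r <-> p) = !1 = 0
!(r <-> p) || p = 0 || 1/3 = 1/3
!(!(r <-> p) || p) = !1/3 = 2/3
q <-> r = 2/3 <-> 1/3 = 2/3
p <-> (q <-> r) = 1/3 <-> 2/3 = 2/3
p || r = 1/3 || 1/3 = 1/3
(p || r) || p = 1/3 || 1/3 = 1/3
(p <-> (q <-> r)) || ((p || r) || p) = 2/3 || 1/3 = 2/3
q <-> q = 2/3 <-> 2/3 = 1
((p <-> (q <-> r)) || ((p || r) || p)) -> (q <-> q) = 2/3 -> 1 = 1
!(((p <-> (q <-> r)) || ((p || r) || p)) -> (q <-> q)) = !1 = 0
!(!(r <-> p) || p) || !(((p <-> (q <-> r)) || ((p || r) || p)) -> (q <-> q)) = 2/3 || 0 = 2/3

2/3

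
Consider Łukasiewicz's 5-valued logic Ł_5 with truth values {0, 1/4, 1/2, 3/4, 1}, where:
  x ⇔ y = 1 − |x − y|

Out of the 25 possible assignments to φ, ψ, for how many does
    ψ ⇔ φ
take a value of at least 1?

value 1: 5 assignments (counts)
value 3/4: 8 assignments
value 1/2: 6 assignments
value 1/4: 4 assignments
value 0: 2 assignments
So 5 of the 25 assignments meet the threshold.

5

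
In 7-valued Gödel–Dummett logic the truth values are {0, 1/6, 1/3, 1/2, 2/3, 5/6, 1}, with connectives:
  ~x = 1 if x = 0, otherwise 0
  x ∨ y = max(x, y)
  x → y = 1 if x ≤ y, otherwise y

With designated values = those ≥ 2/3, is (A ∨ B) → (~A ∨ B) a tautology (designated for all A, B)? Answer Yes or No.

Counterexample: take A = 1/6, B = 0.
A ∨ B = 1/6 ∨ 0 = 1/6
~A = ~1/6 = 0
~A ∨ B = 0 ∨ 0 = 0
(A ∨ B) → (~A ∨ B) = 1/6 → 0 = 0
This gives 0, which is below 2/3.

No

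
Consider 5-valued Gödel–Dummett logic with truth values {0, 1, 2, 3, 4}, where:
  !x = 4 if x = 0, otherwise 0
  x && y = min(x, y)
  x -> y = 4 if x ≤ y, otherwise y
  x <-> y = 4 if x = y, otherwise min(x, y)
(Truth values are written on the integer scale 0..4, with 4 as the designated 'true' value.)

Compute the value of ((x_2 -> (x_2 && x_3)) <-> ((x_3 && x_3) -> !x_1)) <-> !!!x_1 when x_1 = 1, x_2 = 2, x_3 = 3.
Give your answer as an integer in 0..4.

x_2 && x_3 = 2 && 3 = 2
x_2 -> (x_2 && x_3) = 2 -> 2 = 4
x_3 && x_3 = 3 && 3 = 3
!x_1 = !1 = 0
(x_3 && x_3) -> !x_1 = 3 -> 0 = 0
(x_2 -> (x_2 && x_3)) <-> ((x_3 && x_3) -> !x_1) = 4 <-> 0 = 0
!x_1 = !1 = 0
!!x_1 = !0 = 4
!!!x_1 = !4 = 0
((x_2 -> (x_2 && x_3)) <-> ((x_3 && x_3) -> !x_1)) <-> !!!x_1 = 0 <-> 0 = 4

4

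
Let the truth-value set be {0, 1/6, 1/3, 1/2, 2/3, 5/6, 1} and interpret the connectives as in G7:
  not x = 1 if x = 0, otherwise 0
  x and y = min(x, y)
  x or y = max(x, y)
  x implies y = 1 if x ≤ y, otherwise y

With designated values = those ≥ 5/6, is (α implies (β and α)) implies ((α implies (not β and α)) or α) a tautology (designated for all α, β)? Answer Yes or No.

No

Counterexample: take α = 1/6, β = 1/6.
β and α = 1/6 and 1/6 = 1/6
α implies (β and α) = 1/6 implies 1/6 = 1
not β = not 1/6 = 0
not β and α = 0 and 1/6 = 0
α implies (not β and α) = 1/6 implies 0 = 0
(α implies (not β and α)) or α = 0 or 1/6 = 1/6
(α implies (β and α)) implies ((α implies (not β and α)) or α) = 1 implies 1/6 = 1/6
This gives 1/6, which is below 5/6.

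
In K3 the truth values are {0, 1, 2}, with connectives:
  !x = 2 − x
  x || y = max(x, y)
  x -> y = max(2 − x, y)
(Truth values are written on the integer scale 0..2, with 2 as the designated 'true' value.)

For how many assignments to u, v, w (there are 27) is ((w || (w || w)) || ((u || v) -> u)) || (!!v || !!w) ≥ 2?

value 2: 21 assignments (counts)
value 1: 6 assignments
So 21 of the 27 assignments meet the threshold.

21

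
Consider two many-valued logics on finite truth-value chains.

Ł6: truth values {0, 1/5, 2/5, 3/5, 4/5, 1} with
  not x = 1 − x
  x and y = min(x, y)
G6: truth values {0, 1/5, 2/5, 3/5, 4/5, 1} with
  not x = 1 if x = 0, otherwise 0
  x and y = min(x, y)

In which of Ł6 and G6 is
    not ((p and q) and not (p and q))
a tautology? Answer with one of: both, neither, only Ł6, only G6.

only G6

In Ł6: at p = 1/5, q = 1/5 the value is 4/5 — not a tautology.
In G6: every assignment gives 1 — tautology.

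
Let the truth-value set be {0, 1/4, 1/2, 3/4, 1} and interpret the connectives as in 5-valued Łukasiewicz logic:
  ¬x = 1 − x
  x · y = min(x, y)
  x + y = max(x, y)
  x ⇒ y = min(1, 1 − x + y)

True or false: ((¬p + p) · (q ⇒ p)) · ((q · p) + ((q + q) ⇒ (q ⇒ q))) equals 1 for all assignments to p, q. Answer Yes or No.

No

Counterexample: take p = 0, q = 1/4.
¬p = ¬0 = 1
¬p + p = 1 + 0 = 1
q ⇒ p = 1/4 ⇒ 0 = 3/4
(¬p + p) · (q ⇒ p) = 1 · 3/4 = 3/4
q · p = 1/4 · 0 = 0
q + q = 1/4 + 1/4 = 1/4
q ⇒ q = 1/4 ⇒ 1/4 = 1
(q + q) ⇒ (q ⇒ q) = 1/4 ⇒ 1 = 1
(q · p) + ((q + q) ⇒ (q ⇒ q)) = 0 + 1 = 1
((¬p + p) · (q ⇒ p)) · ((q · p) + ((q + q) ⇒ (q ⇒ q))) = 3/4 · 1 = 3/4
This gives 3/4 ≠ 1.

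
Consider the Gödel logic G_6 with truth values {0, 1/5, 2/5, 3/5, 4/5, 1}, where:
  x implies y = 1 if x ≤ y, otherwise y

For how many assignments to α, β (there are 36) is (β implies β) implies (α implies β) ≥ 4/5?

value 1: 21 assignments (counts)
value 4/5: 1 assignment (counts)
value 3/5: 2 assignments
value 2/5: 3 assignments
value 1/5: 4 assignments
value 0: 5 assignments
So 22 of the 36 assignments meet the threshold.

22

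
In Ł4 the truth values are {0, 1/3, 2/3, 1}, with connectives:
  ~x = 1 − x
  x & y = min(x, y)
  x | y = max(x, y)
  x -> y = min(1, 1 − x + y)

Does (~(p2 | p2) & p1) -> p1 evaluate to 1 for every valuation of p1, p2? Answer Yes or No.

Yes

p1 = 0, p2 = 0 ↦ 1
p1 = 0, p2 = 1/3 ↦ 1
p1 = 0, p2 = 2/3 ↦ 1
p1 = 0, p2 = 1 ↦ 1
p1 = 1/3, p2 = 0 ↦ 1
p1 = 1/3, p2 = 1/3 ↦ 1
p1 = 1/3, p2 = 2/3 ↦ 1
p1 = 1/3, p2 = 1 ↦ 1
p1 = 2/3, p2 = 0 ↦ 1
p1 = 2/3, p2 = 1/3 ↦ 1
p1 = 2/3, p2 = 2/3 ↦ 1
p1 = 2/3, p2 = 1 ↦ 1
p1 = 1, p2 = 0 ↦ 1
p1 = 1, p2 = 1/3 ↦ 1
p1 = 1, p2 = 2/3 ↦ 1
p1 = 1, p2 = 1 ↦ 1
Every assignment gives a value ≥ 1.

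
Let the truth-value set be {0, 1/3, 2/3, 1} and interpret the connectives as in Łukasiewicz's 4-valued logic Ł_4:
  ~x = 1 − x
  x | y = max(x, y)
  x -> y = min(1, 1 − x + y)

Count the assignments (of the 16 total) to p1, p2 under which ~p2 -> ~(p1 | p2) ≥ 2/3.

p1 = 0, p2 = 0 ↦ 1  ≥
p1 = 0, p2 = 1/3 ↦ 1  ≥
p1 = 0, p2 = 2/3 ↦ 1  ≥
p1 = 0, p2 = 1 ↦ 1  ≥
p1 = 1/3, p2 = 0 ↦ 2/3  ≥
p1 = 1/3, p2 = 1/3 ↦ 1  ≥
p1 = 1/3, p2 = 2/3 ↦ 1  ≥
p1 = 1/3, p2 = 1 ↦ 1  ≥
p1 = 2/3, p2 = 0 ↦ 1/3  <
p1 = 2/3, p2 = 1/3 ↦ 2/3  ≥
p1 = 2/3, p2 = 2/3 ↦ 1  ≥
p1 = 2/3, p2 = 1 ↦ 1  ≥
p1 = 1, p2 = 0 ↦ 0  <
p1 = 1, p2 = 1/3 ↦ 1/3  <
p1 = 1, p2 = 2/3 ↦ 2/3  ≥
p1 = 1, p2 = 1 ↦ 1  ≥
So 13 of the 16 assignments meet the threshold.

13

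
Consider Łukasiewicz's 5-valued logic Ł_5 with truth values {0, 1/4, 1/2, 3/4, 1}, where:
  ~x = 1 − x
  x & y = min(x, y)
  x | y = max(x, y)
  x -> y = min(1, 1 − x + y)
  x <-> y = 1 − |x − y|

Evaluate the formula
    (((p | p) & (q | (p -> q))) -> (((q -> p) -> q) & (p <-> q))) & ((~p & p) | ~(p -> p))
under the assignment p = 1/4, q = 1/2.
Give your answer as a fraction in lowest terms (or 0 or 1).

p | p = 1/4 | 1/4 = 1/4
p -> q = 1/4 -> 1/2 = 1
q | (p -> q) = 1/2 | 1 = 1
(p | p) & (q | (p -> q)) = 1/4 & 1 = 1/4
q -> p = 1/2 -> 1/4 = 3/4
(q -> p) -> q = 3/4 -> 1/2 = 3/4
p <-> q = 1/4 <-> 1/2 = 3/4
((q -> p) -> q) & (p <-> q) = 3/4 & 3/4 = 3/4
((p | p) & (q | (p -> q))) -> (((q -> p) -> q) & (p <-> q)) = 1/4 -> 3/4 = 1
~p = ~1/4 = 3/4
~p & p = 3/4 & 1/4 = 1/4
p -> p = 1/4 -> 1/4 = 1
~(p -> p) = ~1 = 0
(~p & p) | ~(p -> p) = 1/4 | 0 = 1/4
(((p | p) & (q | (p -> q))) -> (((q -> p) -> q) & (p <-> q))) & ((~p & p) | ~(p -> p)) = 1 & 1/4 = 1/4

1/4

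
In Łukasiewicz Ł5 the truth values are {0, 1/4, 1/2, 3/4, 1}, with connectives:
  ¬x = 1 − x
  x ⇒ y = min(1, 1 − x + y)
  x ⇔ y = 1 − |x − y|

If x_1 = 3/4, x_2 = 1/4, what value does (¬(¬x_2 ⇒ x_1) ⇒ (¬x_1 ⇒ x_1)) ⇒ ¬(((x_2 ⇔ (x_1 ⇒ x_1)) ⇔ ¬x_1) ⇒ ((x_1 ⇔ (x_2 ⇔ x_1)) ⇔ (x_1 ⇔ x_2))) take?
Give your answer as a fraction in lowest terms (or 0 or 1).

1/4

¬x_2 = ¬1/4 = 3/4
¬x_2 ⇒ x_1 = 3/4 ⇒ 3/4 = 1
¬(¬x_2 ⇒ x_1) = ¬1 = 0
¬x_1 = ¬3/4 = 1/4
¬x_1 ⇒ x_1 = 1/4 ⇒ 3/4 = 1
¬(¬x_2 ⇒ x_1) ⇒ (¬x_1 ⇒ x_1) = 0 ⇒ 1 = 1
x_1 ⇒ x_1 = 3/4 ⇒ 3/4 = 1
x_2 ⇔ (x_1 ⇒ x_1) = 1/4 ⇔ 1 = 1/4
¬x_1 = ¬3/4 = 1/4
(x_2 ⇔ (x_1 ⇒ x_1)) ⇔ ¬x_1 = 1/4 ⇔ 1/4 = 1
x_2 ⇔ x_1 = 1/4 ⇔ 3/4 = 1/2
x_1 ⇔ (x_2 ⇔ x_1) = 3/4 ⇔ 1/2 = 3/4
x_1 ⇔ x_2 = 3/4 ⇔ 1/4 = 1/2
(x_1 ⇔ (x_2 ⇔ x_1)) ⇔ (x_1 ⇔ x_2) = 3/4 ⇔ 1/2 = 3/4
((x_2 ⇔ (x_1 ⇒ x_1)) ⇔ ¬x_1) ⇒ ((x_1 ⇔ (x_2 ⇔ x_1)) ⇔ (x_1 ⇔ x_2)) = 1 ⇒ 3/4 = 3/4
¬(((x_2 ⇔ (x_1 ⇒ x_1)) ⇔ ¬x_1) ⇒ ((x_1 ⇔ (x_2 ⇔ x_1)) ⇔ (x_1 ⇔ x_2))) = ¬3/4 = 1/4
(¬(¬x_2 ⇒ x_1) ⇒ (¬x_1 ⇒ x_1)) ⇒ ¬(((x_2 ⇔ (x_1 ⇒ x_1)) ⇔ ¬x_1) ⇒ ((x_1 ⇔ (x_2 ⇔ x_1)) ⇔ (x_1 ⇔ x_2))) = 1 ⇒ 1/4 = 1/4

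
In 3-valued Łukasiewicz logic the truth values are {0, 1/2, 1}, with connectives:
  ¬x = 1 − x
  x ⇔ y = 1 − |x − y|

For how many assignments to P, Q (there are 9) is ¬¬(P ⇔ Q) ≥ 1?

P = 0, Q = 0 ↦ 1  ≥
P = 0, Q = 1/2 ↦ 1/2  <
P = 0, Q = 1 ↦ 0  <
P = 1/2, Q = 0 ↦ 1/2  <
P = 1/2, Q = 1/2 ↦ 1  ≥
P = 1/2, Q = 1 ↦ 1/2  <
P = 1, Q = 0 ↦ 0  <
P = 1, Q = 1/2 ↦ 1/2  <
P = 1, Q = 1 ↦ 1  ≥
So 3 of the 9 assignments meet the threshold.

3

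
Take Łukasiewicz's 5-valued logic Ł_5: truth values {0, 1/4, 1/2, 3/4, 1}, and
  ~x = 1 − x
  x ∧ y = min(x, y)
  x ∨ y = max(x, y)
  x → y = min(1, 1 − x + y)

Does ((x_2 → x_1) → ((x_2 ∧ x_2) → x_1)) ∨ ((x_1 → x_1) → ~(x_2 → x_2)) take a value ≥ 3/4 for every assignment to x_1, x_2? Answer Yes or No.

At x_1 = 3/4, x_2 = 3/4, for instance:
x_2 → x_1 = 3/4 → 3/4 = 1
x_2 ∧ x_2 = 3/4 ∧ 3/4 = 3/4
(x_2 ∧ x_2) → x_1 = 3/4 → 3/4 = 1
(x_2 → x_1) → ((x_2 ∧ x_2) → x_1) = 1 → 1 = 1
x_1 → x_1 = 3/4 → 3/4 = 1
x_2 → x_2 = 3/4 → 3/4 = 1
~(x_2 → x_2) = ~1 = 0
(x_1 → x_1) → ~(x_2 → x_2) = 1 → 0 = 0
((x_2 → x_1) → ((x_2 ∧ x_2) → x_1)) ∨ ((x_1 → x_1) → ~(x_2 → x_2)) = 1 ∨ 0 = 1
and checking the remaining 24 assignments likewise gives ≥ 3/4 in every case.

Yes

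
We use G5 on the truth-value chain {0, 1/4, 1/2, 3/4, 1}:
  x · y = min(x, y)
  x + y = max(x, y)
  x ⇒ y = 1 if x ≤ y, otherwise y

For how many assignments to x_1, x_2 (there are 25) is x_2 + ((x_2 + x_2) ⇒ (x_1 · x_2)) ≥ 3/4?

22

value 1: 19 assignments (counts)
value 3/4: 3 assignments (counts)
value 1/2: 2 assignments
value 1/4: 1 assignment
So 22 of the 25 assignments meet the threshold.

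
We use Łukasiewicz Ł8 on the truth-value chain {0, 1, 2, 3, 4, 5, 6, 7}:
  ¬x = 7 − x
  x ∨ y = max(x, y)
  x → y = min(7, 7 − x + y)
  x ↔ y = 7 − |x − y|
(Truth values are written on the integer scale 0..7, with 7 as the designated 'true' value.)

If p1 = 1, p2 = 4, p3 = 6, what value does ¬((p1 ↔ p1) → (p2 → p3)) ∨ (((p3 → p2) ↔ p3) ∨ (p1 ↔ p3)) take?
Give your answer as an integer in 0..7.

p1 ↔ p1 = 1 ↔ 1 = 7
p2 → p3 = 4 → 6 = 7
(p1 ↔ p1) → (p2 → p3) = 7 → 7 = 7
¬((p1 ↔ p1) → (p2 → p3)) = ¬7 = 0
p3 → p2 = 6 → 4 = 5
(p3 → p2) ↔ p3 = 5 ↔ 6 = 6
p1 ↔ p3 = 1 ↔ 6 = 2
((p3 → p2) ↔ p3) ∨ (p1 ↔ p3) = 6 ∨ 2 = 6
¬((p1 ↔ p1) → (p2 → p3)) ∨ (((p3 → p2) ↔ p3) ∨ (p1 ↔ p3)) = 0 ∨ 6 = 6

6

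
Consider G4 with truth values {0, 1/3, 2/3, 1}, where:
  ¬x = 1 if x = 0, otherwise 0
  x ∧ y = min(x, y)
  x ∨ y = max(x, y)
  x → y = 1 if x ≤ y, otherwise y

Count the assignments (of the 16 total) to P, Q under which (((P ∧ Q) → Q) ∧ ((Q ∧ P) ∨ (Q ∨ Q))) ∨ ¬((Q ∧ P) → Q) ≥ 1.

P = 0, Q = 0 ↦ 0  <
P = 0, Q = 1/3 ↦ 1/3  <
P = 0, Q = 2/3 ↦ 2/3  <
P = 0, Q = 1 ↦ 1  ≥
P = 1/3, Q = 0 ↦ 0  <
P = 1/3, Q = 1/3 ↦ 1/3  <
P = 1/3, Q = 2/3 ↦ 2/3  <
P = 1/3, Q = 1 ↦ 1  ≥
P = 2/3, Q = 0 ↦ 0  <
P = 2/3, Q = 1/3 ↦ 1/3  <
P = 2/3, Q = 2/3 ↦ 2/3  <
P = 2/3, Q = 1 ↦ 1  ≥
P = 1, Q = 0 ↦ 0  <
P = 1, Q = 1/3 ↦ 1/3  <
P = 1, Q = 2/3 ↦ 2/3  <
P = 1, Q = 1 ↦ 1  ≥
So 4 of the 16 assignments meet the threshold.

4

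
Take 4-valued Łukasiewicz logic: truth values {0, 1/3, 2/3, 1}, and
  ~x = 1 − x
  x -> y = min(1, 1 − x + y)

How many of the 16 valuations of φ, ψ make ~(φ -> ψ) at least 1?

1

φ = 0, ψ = 0 ↦ 0  <
φ = 0, ψ = 1/3 ↦ 0  <
φ = 0, ψ = 2/3 ↦ 0  <
φ = 0, ψ = 1 ↦ 0  <
φ = 1/3, ψ = 0 ↦ 1/3  <
φ = 1/3, ψ = 1/3 ↦ 0  <
φ = 1/3, ψ = 2/3 ↦ 0  <
φ = 1/3, ψ = 1 ↦ 0  <
φ = 2/3, ψ = 0 ↦ 2/3  <
φ = 2/3, ψ = 1/3 ↦ 1/3  <
φ = 2/3, ψ = 2/3 ↦ 0  <
φ = 2/3, ψ = 1 ↦ 0  <
φ = 1, ψ = 0 ↦ 1  ≥
φ = 1, ψ = 1/3 ↦ 2/3  <
φ = 1, ψ = 2/3 ↦ 1/3  <
φ = 1, ψ = 1 ↦ 0  <
So 1 of the 16 assignments meets the threshold.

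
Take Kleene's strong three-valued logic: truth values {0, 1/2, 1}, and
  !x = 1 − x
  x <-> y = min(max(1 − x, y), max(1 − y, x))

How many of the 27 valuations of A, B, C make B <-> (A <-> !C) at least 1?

4

value 1: 4 assignments (counts)
value 1/2: 19 assignments
value 0: 4 assignments
So 4 of the 27 assignments meet the threshold.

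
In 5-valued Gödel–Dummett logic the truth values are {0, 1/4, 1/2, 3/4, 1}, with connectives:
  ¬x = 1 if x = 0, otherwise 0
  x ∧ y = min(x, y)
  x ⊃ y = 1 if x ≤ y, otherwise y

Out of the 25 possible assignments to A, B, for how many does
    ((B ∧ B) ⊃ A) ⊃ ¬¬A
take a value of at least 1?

value 1: 24 assignments (counts)
value 0: 1 assignment
So 24 of the 25 assignments meet the threshold.

24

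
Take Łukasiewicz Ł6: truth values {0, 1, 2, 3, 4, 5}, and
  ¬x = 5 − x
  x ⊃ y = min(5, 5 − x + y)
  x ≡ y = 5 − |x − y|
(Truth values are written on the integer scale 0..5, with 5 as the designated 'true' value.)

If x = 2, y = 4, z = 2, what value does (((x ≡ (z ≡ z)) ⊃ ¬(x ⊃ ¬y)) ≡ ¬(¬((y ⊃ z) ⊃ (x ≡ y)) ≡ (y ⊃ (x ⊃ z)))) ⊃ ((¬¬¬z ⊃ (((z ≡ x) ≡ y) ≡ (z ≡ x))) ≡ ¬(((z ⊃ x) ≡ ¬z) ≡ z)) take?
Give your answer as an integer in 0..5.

2

z ≡ z = 2 ≡ 2 = 5
x ≡ (z ≡ z) = 2 ≡ 5 = 2
¬y = ¬4 = 1
x ⊃ ¬y = 2 ⊃ 1 = 4
¬(x ⊃ ¬y) = ¬4 = 1
(x ≡ (z ≡ z)) ⊃ ¬(x ⊃ ¬y) = 2 ⊃ 1 = 4
y ⊃ z = 4 ⊃ 2 = 3
x ≡ y = 2 ≡ 4 = 3
(y ⊃ z) ⊃ (x ≡ y) = 3 ⊃ 3 = 5
¬((y ⊃ z) ⊃ (x ≡ y)) = ¬5 = 0
x ⊃ z = 2 ⊃ 2 = 5
y ⊃ (x ⊃ z) = 4 ⊃ 5 = 5
¬((y ⊃ z) ⊃ (x ≡ y)) ≡ (y ⊃ (x ⊃ z)) = 0 ≡ 5 = 0
¬(¬((y ⊃ z) ⊃ (x ≡ y)) ≡ (y ⊃ (x ⊃ z))) = ¬0 = 5
((x ≡ (z ≡ z)) ⊃ ¬(x ⊃ ¬y)) ≡ ¬(¬((y ⊃ z) ⊃ (x ≡ y)) ≡ (y ⊃ (x ⊃ z))) = 4 ≡ 5 = 4
¬z = ¬2 = 3
¬¬z = ¬3 = 2
¬¬¬z = ¬2 = 3
z ≡ x = 2 ≡ 2 = 5
(z ≡ x) ≡ y = 5 ≡ 4 = 4
z ≡ x = 2 ≡ 2 = 5
((z ≡ x) ≡ y) ≡ (z ≡ x) = 4 ≡ 5 = 4
¬¬¬z ⊃ (((z ≡ x) ≡ y) ≡ (z ≡ x)) = 3 ⊃ 4 = 5
z ⊃ x = 2 ⊃ 2 = 5
¬z = ¬2 = 3
(z ⊃ x) ≡ ¬z = 5 ≡ 3 = 3
((z ⊃ x) ≡ ¬z) ≡ z = 3 ≡ 2 = 4
¬(((z ⊃ x) ≡ ¬z) ≡ z) = ¬4 = 1
(¬¬¬z ⊃ (((z ≡ x) ≡ y) ≡ (z ≡ x))) ≡ ¬(((z ⊃ x) ≡ ¬z) ≡ z) = 5 ≡ 1 = 1
(((x ≡ (z ≡ z)) ⊃ ¬(x ⊃ ¬y)) ≡ ¬(¬((y ⊃ z) ⊃ (x ≡ y)) ≡ (y ⊃ (x ⊃ z)))) ⊃ ((¬¬¬z ⊃ (((z ≡ x) ≡ y) ≡ (z ≡ x))) ≡ ¬(((z ⊃ x) ≡ ¬z) ≡ z)) = 4 ⊃ 1 = 2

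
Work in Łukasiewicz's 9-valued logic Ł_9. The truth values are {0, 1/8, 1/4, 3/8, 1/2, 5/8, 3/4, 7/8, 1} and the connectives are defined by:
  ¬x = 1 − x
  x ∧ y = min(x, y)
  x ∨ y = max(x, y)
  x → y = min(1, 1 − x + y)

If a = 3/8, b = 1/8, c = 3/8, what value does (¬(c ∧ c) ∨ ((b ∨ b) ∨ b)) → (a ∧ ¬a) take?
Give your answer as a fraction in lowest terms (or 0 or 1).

c ∧ c = 3/8 ∧ 3/8 = 3/8
¬(c ∧ c) = ¬3/8 = 5/8
b ∨ b = 1/8 ∨ 1/8 = 1/8
(b ∨ b) ∨ b = 1/8 ∨ 1/8 = 1/8
¬(c ∧ c) ∨ ((b ∨ b) ∨ b) = 5/8 ∨ 1/8 = 5/8
¬a = ¬3/8 = 5/8
a ∧ ¬a = 3/8 ∧ 5/8 = 3/8
(¬(c ∧ c) ∨ ((b ∨ b) ∨ b)) → (a ∧ ¬a) = 5/8 → 3/8 = 3/4

3/4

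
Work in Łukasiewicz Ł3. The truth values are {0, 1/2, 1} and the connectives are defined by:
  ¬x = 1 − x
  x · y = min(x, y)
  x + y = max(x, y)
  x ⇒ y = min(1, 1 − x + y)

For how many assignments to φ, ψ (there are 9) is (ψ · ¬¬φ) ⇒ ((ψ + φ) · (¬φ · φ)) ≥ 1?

φ = 0, ψ = 0 ↦ 1  ≥
φ = 0, ψ = 1/2 ↦ 1  ≥
φ = 0, ψ = 1 ↦ 1  ≥
φ = 1/2, ψ = 0 ↦ 1  ≥
φ = 1/2, ψ = 1/2 ↦ 1  ≥
φ = 1/2, ψ = 1 ↦ 1  ≥
φ = 1, ψ = 0 ↦ 1  ≥
φ = 1, ψ = 1/2 ↦ 1/2  <
φ = 1, ψ = 1 ↦ 0  <
So 7 of the 9 assignments meet the threshold.

7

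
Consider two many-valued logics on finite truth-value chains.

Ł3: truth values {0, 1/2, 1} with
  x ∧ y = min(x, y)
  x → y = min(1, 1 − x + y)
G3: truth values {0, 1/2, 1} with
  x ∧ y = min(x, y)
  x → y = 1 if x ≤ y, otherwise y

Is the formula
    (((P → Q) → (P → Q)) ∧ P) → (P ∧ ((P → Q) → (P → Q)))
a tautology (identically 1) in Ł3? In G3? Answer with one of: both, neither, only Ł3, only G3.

both

In Ł3: every assignment gives 1 — tautology.
In G3: every assignment gives 1 — tautology.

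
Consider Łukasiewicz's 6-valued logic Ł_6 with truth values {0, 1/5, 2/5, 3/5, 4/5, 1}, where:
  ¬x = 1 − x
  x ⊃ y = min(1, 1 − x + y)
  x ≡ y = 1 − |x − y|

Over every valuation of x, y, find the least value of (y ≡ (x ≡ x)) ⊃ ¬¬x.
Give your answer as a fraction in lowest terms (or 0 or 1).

Take x = 0, y = 1:
x ≡ x = 0 ≡ 0 = 1
y ≡ (x ≡ x) = 1 ≡ 1 = 1
¬x = ¬0 = 1
¬¬x = ¬1 = 0
(y ≡ (x ≡ x)) ⊃ ¬¬x = 1 ⊃ 0 = 0
No assignment yields a value below 0, so this is the minimum.

0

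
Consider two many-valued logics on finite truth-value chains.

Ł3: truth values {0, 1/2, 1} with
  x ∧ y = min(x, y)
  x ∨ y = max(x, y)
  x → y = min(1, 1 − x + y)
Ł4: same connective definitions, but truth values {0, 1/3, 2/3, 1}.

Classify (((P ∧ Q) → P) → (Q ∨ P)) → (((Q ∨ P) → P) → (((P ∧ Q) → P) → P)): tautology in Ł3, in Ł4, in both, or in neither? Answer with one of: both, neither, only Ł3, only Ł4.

In Ł3: every assignment gives 1 — tautology.
In Ł4: every assignment gives 1 — tautology.

both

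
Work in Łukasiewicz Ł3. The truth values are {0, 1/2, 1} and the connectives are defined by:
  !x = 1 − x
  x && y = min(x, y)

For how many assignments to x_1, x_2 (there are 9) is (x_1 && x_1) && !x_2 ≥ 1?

1

x_1 = 0, x_2 = 0 ↦ 0  <
x_1 = 0, x_2 = 1/2 ↦ 0  <
x_1 = 0, x_2 = 1 ↦ 0  <
x_1 = 1/2, x_2 = 0 ↦ 1/2  <
x_1 = 1/2, x_2 = 1/2 ↦ 1/2  <
x_1 = 1/2, x_2 = 1 ↦ 0  <
x_1 = 1, x_2 = 0 ↦ 1  ≥
x_1 = 1, x_2 = 1/2 ↦ 1/2  <
x_1 = 1, x_2 = 1 ↦ 0  <
So 1 of the 9 assignments meets the threshold.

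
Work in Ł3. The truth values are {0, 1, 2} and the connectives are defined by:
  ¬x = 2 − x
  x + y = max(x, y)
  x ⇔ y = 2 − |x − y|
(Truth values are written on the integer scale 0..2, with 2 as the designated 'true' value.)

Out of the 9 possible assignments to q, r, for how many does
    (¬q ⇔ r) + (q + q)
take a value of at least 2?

q = 0, r = 0 ↦ 0  <
q = 0, r = 1 ↦ 1  <
q = 0, r = 2 ↦ 2  ≥
q = 1, r = 0 ↦ 1  <
q = 1, r = 1 ↦ 2  ≥
q = 1, r = 2 ↦ 1  <
q = 2, r = 0 ↦ 2  ≥
q = 2, r = 1 ↦ 2  ≥
q = 2, r = 2 ↦ 2  ≥
So 5 of the 9 assignments meet the threshold.

5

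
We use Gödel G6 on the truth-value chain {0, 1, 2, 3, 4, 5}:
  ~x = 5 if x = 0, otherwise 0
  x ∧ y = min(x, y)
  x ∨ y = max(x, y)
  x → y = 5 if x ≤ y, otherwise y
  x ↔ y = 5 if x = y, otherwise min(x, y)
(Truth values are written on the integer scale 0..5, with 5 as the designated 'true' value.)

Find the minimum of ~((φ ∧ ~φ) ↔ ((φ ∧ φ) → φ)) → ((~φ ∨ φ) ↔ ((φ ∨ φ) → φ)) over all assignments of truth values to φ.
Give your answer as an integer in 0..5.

Take φ = 1:
~φ = ~1 = 0
φ ∧ ~φ = 1 ∧ 0 = 0
φ ∧ φ = 1 ∧ 1 = 1
(φ ∧ φ) → φ = 1 → 1 = 5
(φ ∧ ~φ) ↔ ((φ ∧ φ) → φ) = 0 ↔ 5 = 0
~((φ ∧ ~φ) ↔ ((φ ∧ φ) → φ)) = ~0 = 5
~φ = ~1 = 0
~φ ∨ φ = 0 ∨ 1 = 1
φ ∨ φ = 1 ∨ 1 = 1
(φ ∨ φ) → φ = 1 → 1 = 5
(~φ ∨ φ) ↔ ((φ ∨ φ) → φ) = 1 ↔ 5 = 1
~((φ ∧ ~φ) ↔ ((φ ∧ φ) → φ)) → ((~φ ∨ φ) ↔ ((φ ∨ φ) → φ)) = 5 → 1 = 1
No assignment yields a value below 1, so this is the minimum.

1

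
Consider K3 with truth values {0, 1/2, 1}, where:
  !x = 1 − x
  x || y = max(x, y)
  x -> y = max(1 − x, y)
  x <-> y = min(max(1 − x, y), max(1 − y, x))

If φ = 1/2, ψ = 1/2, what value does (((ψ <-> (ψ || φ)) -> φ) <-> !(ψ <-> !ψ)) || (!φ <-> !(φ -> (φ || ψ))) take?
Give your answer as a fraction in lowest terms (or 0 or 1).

1/2

ψ || φ = 1/2 || 1/2 = 1/2
ψ <-> (ψ || φ) = 1/2 <-> 1/2 = 1/2
(ψ <-> (ψ || φ)) -> φ = 1/2 -> 1/2 = 1/2
!ψ = !1/2 = 1/2
ψ <-> !ψ = 1/2 <-> 1/2 = 1/2
!(ψ <-> !ψ) = !1/2 = 1/2
((ψ <-> (ψ || φ)) -> φ) <-> !(ψ <-> !ψ) = 1/2 <-> 1/2 = 1/2
!φ = !1/2 = 1/2
φ || ψ = 1/2 || 1/2 = 1/2
φ -> (φ || ψ) = 1/2 -> 1/2 = 1/2
!(φ -> (φ || ψ)) = !1/2 = 1/2
!φ <-> !(φ -> (φ || ψ)) = 1/2 <-> 1/2 = 1/2
(((ψ <-> (ψ || φ)) -> φ) <-> !(ψ <-> !ψ)) || (!φ <-> !(φ -> (φ || ψ))) = 1/2 || 1/2 = 1/2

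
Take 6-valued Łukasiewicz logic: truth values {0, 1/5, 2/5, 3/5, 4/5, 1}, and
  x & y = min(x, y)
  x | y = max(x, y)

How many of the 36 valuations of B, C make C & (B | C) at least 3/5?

value 1: 6 assignments (counts)
value 4/5: 6 assignments (counts)
value 3/5: 6 assignments (counts)
value 2/5: 6 assignments
value 1/5: 6 assignments
value 0: 6 assignments
So 18 of the 36 assignments meet the threshold.

18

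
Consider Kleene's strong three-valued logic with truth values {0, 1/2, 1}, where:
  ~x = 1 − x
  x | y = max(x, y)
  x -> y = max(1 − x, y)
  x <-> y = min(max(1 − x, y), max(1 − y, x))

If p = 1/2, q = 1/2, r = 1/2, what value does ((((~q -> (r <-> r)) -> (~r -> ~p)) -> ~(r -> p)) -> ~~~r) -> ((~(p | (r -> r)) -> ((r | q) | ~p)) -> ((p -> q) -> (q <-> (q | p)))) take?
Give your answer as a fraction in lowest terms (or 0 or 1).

1/2

~q = ~1/2 = 1/2
r <-> r = 1/2 <-> 1/2 = 1/2
~q -> (r <-> r) = 1/2 -> 1/2 = 1/2
~r = ~1/2 = 1/2
~p = ~1/2 = 1/2
~r -> ~p = 1/2 -> 1/2 = 1/2
(~q -> (r <-> r)) -> (~r -> ~p) = 1/2 -> 1/2 = 1/2
r -> p = 1/2 -> 1/2 = 1/2
~(r -> p) = ~1/2 = 1/2
((~q -> (r <-> r)) -> (~r -> ~p)) -> ~(r -> p) = 1/2 -> 1/2 = 1/2
~r = ~1/2 = 1/2
~~r = ~1/2 = 1/2
~~~r = ~1/2 = 1/2
(((~q -> (r <-> r)) -> (~r -> ~p)) -> ~(r -> p)) -> ~~~r = 1/2 -> 1/2 = 1/2
r -> r = 1/2 -> 1/2 = 1/2
p | (r -> r) = 1/2 | 1/2 = 1/2
~(p | (r -> r)) = ~1/2 = 1/2
r | q = 1/2 | 1/2 = 1/2
~p = ~1/2 = 1/2
(r | q) | ~p = 1/2 | 1/2 = 1/2
~(p | (r -> r)) -> ((r | q) | ~p) = 1/2 -> 1/2 = 1/2
p -> q = 1/2 -> 1/2 = 1/2
q | p = 1/2 | 1/2 = 1/2
q <-> (q | p) = 1/2 <-> 1/2 = 1/2
(p -> q) -> (q <-> (q | p)) = 1/2 -> 1/2 = 1/2
(~(p | (r -> r)) -> ((r | q) | ~p)) -> ((p -> q) -> (q <-> (q | p))) = 1/2 -> 1/2 = 1/2
((((~q -> (r <-> r)) -> (~r -> ~p)) -> ~(r -> p)) -> ~~~r) -> ((~(p | (r -> r)) -> ((r | q) | ~p)) -> ((p -> q) -> (q <-> (q | p)))) = 1/2 -> 1/2 = 1/2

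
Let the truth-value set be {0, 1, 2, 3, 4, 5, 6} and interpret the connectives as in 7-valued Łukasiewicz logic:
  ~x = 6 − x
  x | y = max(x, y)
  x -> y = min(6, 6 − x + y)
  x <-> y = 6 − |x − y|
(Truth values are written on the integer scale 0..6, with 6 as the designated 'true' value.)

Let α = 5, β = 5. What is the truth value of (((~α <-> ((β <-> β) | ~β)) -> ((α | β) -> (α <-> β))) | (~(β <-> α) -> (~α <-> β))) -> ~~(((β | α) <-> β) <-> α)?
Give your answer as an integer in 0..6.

~α = ~5 = 1
β <-> β = 5 <-> 5 = 6
~β = ~5 = 1
(β <-> β) | ~β = 6 | 1 = 6
~α <-> ((β <-> β) | ~β) = 1 <-> 6 = 1
α | β = 5 | 5 = 5
α <-> β = 5 <-> 5 = 6
(α | β) -> (α <-> β) = 5 -> 6 = 6
(~α <-> ((β <-> β) | ~β)) -> ((α | β) -> (α <-> β)) = 1 -> 6 = 6
β <-> α = 5 <-> 5 = 6
~(β <-> α) = ~6 = 0
~α = ~5 = 1
~α <-> β = 1 <-> 5 = 2
~(β <-> α) -> (~α <-> β) = 0 -> 2 = 6
((~α <-> ((β <-> β) | ~β)) -> ((α | β) -> (α <-> β))) | (~(β <-> α) -> (~α <-> β)) = 6 | 6 = 6
β | α = 5 | 5 = 5
(β | α) <-> β = 5 <-> 5 = 6
((β | α) <-> β) <-> α = 6 <-> 5 = 5
~(((β | α) <-> β) <-> α) = ~5 = 1
~~(((β | α) <-> β) <-> α) = ~1 = 5
(((~α <-> ((β <-> β) | ~β)) -> ((α | β) -> (α <-> β))) | (~(β <-> α) -> (~α <-> β))) -> ~~(((β | α) <-> β) <-> α) = 6 -> 5 = 5

5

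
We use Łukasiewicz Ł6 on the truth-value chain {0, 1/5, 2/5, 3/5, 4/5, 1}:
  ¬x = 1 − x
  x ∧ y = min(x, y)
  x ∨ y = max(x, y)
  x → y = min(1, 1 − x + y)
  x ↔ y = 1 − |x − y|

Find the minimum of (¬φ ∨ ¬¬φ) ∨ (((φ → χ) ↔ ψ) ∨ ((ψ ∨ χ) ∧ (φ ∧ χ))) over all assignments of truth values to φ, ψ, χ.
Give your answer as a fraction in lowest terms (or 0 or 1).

Take φ = 2/5, ψ = 0, χ = 0:
¬φ = ¬2/5 = 3/5
¬φ = ¬2/5 = 3/5
¬¬φ = ¬3/5 = 2/5
¬φ ∨ ¬¬φ = 3/5 ∨ 2/5 = 3/5
φ → χ = 2/5 → 0 = 3/5
(φ → χ) ↔ ψ = 3/5 ↔ 0 = 2/5
ψ ∨ χ = 0 ∨ 0 = 0
φ ∧ χ = 2/5 ∧ 0 = 0
(ψ ∨ χ) ∧ (φ ∧ χ) = 0 ∧ 0 = 0
((φ → χ) ↔ ψ) ∨ ((ψ ∨ χ) ∧ (φ ∧ χ)) = 2/5 ∨ 0 = 2/5
(¬φ ∨ ¬¬φ) ∨ (((φ → χ) ↔ ψ) ∨ ((ψ ∨ χ) ∧ (φ ∧ χ))) = 3/5 ∨ 2/5 = 3/5
No assignment yields a value below 3/5, so this is the minimum.

3/5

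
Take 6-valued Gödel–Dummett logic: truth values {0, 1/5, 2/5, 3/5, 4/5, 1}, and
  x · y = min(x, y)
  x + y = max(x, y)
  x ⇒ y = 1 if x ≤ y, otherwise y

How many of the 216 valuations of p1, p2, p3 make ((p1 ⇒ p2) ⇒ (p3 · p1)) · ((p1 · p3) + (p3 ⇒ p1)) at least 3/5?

79

value 1: 51 assignments (counts)
value 4/5: 9 assignments (counts)
value 3/5: 19 assignments (counts)
value 2/5: 31 assignments
value 1/5: 45 assignments
value 0: 61 assignments
So 79 of the 216 assignments meet the threshold.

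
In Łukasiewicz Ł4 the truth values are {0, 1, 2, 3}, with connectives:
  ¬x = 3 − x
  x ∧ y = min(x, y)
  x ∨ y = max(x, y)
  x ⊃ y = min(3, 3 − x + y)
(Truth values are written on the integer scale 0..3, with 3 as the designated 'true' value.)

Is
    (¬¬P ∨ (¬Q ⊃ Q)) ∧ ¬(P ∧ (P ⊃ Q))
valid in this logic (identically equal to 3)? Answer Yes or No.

No

Counterexample: take P = 0, Q = 0.
¬P = ¬0 = 3
¬¬P = ¬3 = 0
¬Q = ¬0 = 3
¬Q ⊃ Q = 3 ⊃ 0 = 0
¬¬P ∨ (¬Q ⊃ Q) = 0 ∨ 0 = 0
P ⊃ Q = 0 ⊃ 0 = 3
P ∧ (P ⊃ Q) = 0 ∧ 3 = 0
¬(P ∧ (P ⊃ Q)) = ¬0 = 3
(¬¬P ∨ (¬Q ⊃ Q)) ∧ ¬(P ∧ (P ⊃ Q)) = 0 ∧ 3 = 0
This gives 0 ≠ 3.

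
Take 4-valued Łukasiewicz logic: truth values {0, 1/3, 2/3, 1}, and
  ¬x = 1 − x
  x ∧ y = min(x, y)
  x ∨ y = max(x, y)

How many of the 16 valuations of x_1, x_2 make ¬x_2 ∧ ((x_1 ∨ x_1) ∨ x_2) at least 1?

1

x_1 = 0, x_2 = 0 ↦ 0  <
x_1 = 0, x_2 = 1/3 ↦ 1/3  <
x_1 = 0, x_2 = 2/3 ↦ 1/3  <
x_1 = 0, x_2 = 1 ↦ 0  <
x_1 = 1/3, x_2 = 0 ↦ 1/3  <
x_1 = 1/3, x_2 = 1/3 ↦ 1/3  <
x_1 = 1/3, x_2 = 2/3 ↦ 1/3  <
x_1 = 1/3, x_2 = 1 ↦ 0  <
x_1 = 2/3, x_2 = 0 ↦ 2/3  <
x_1 = 2/3, x_2 = 1/3 ↦ 2/3  <
x_1 = 2/3, x_2 = 2/3 ↦ 1/3  <
x_1 = 2/3, x_2 = 1 ↦ 0  <
x_1 = 1, x_2 = 0 ↦ 1  ≥
x_1 = 1, x_2 = 1/3 ↦ 2/3  <
x_1 = 1, x_2 = 2/3 ↦ 1/3  <
x_1 = 1, x_2 = 1 ↦ 0  <
So 1 of the 16 assignments meets the threshold.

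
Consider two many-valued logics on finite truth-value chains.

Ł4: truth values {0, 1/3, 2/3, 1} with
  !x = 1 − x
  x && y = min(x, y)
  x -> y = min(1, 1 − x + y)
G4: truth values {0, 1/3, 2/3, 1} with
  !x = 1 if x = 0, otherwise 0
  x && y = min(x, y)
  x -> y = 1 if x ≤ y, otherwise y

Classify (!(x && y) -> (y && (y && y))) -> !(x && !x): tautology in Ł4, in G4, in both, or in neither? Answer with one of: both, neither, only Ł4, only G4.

In Ł4: at x = 1/3, y = 2/3 the value is 2/3 — not a tautology.
In G4: every assignment gives 1 — tautology.

only G4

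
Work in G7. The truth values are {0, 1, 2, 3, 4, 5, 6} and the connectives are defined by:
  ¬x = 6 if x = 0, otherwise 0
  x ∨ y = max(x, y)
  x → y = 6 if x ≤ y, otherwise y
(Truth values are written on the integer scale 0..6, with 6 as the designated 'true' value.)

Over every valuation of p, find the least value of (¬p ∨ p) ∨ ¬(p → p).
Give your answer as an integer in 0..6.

Take p = 1:
¬p = ¬1 = 0
¬p ∨ p = 0 ∨ 1 = 1
p → p = 1 → 1 = 6
¬(p → p) = ¬6 = 0
(¬p ∨ p) ∨ ¬(p → p) = 1 ∨ 0 = 1
No assignment yields a value below 1, so this is the minimum.

1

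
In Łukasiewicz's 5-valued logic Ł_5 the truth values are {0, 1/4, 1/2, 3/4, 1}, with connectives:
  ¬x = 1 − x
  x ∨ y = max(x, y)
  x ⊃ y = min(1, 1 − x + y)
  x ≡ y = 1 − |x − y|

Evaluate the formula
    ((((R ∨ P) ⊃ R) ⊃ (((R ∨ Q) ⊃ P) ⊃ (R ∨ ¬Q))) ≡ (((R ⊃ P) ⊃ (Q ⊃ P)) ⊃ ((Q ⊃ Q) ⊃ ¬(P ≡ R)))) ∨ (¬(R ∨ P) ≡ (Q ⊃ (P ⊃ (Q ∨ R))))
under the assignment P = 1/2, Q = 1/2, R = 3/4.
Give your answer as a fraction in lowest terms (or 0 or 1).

R ∨ P = 3/4 ∨ 1/2 = 3/4
(R ∨ P) ⊃ R = 3/4 ⊃ 3/4 = 1
R ∨ Q = 3/4 ∨ 1/2 = 3/4
(R ∨ Q) ⊃ P = 3/4 ⊃ 1/2 = 3/4
¬Q = ¬1/2 = 1/2
R ∨ ¬Q = 3/4 ∨ 1/2 = 3/4
((R ∨ Q) ⊃ P) ⊃ (R ∨ ¬Q) = 3/4 ⊃ 3/4 = 1
((R ∨ P) ⊃ R) ⊃ (((R ∨ Q) ⊃ P) ⊃ (R ∨ ¬Q)) = 1 ⊃ 1 = 1
R ⊃ P = 3/4 ⊃ 1/2 = 3/4
Q ⊃ P = 1/2 ⊃ 1/2 = 1
(R ⊃ P) ⊃ (Q ⊃ P) = 3/4 ⊃ 1 = 1
Q ⊃ Q = 1/2 ⊃ 1/2 = 1
P ≡ R = 1/2 ≡ 3/4 = 3/4
¬(P ≡ R) = ¬3/4 = 1/4
(Q ⊃ Q) ⊃ ¬(P ≡ R) = 1 ⊃ 1/4 = 1/4
((R ⊃ P) ⊃ (Q ⊃ P)) ⊃ ((Q ⊃ Q) ⊃ ¬(P ≡ R)) = 1 ⊃ 1/4 = 1/4
(((R ∨ P) ⊃ R) ⊃ (((R ∨ Q) ⊃ P) ⊃ (R ∨ ¬Q))) ≡ (((R ⊃ P) ⊃ (Q ⊃ P)) ⊃ ((Q ⊃ Q) ⊃ ¬(P ≡ R))) = 1 ≡ 1/4 = 1/4
R ∨ P = 3/4 ∨ 1/2 = 3/4
¬(R ∨ P) = ¬3/4 = 1/4
Q ∨ R = 1/2 ∨ 3/4 = 3/4
P ⊃ (Q ∨ R) = 1/2 ⊃ 3/4 = 1
Q ⊃ (P ⊃ (Q ∨ R)) = 1/2 ⊃ 1 = 1
¬(R ∨ P) ≡ (Q ⊃ (P ⊃ (Q ∨ R))) = 1/4 ≡ 1 = 1/4
((((R ∨ P) ⊃ R) ⊃ (((R ∨ Q) ⊃ P) ⊃ (R ∨ ¬Q))) ≡ (((R ⊃ P) ⊃ (Q ⊃ P)) ⊃ ((Q ⊃ Q) ⊃ ¬(P ≡ R)))) ∨ (¬(R ∨ P) ≡ (Q ⊃ (P ⊃ (Q ∨ R)))) = 1/4 ∨ 1/4 = 1/4

1/4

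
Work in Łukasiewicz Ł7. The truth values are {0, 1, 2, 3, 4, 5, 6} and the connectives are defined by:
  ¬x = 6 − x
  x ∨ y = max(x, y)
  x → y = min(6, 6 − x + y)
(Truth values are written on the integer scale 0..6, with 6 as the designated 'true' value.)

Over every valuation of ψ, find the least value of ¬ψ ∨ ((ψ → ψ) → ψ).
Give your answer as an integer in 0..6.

Take ψ = 3:
¬ψ = ¬3 = 3
ψ → ψ = 3 → 3 = 6
(ψ → ψ) → ψ = 6 → 3 = 3
¬ψ ∨ ((ψ → ψ) → ψ) = 3 ∨ 3 = 3
No assignment yields a value below 3, so this is the minimum.

3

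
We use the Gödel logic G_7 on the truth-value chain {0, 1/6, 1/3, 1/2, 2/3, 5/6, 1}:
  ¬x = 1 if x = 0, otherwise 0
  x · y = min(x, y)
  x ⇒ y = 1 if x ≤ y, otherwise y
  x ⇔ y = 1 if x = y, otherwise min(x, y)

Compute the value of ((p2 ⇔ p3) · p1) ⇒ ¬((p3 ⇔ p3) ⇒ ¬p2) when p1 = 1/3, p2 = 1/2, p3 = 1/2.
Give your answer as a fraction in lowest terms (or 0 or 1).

p2 ⇔ p3 = 1/2 ⇔ 1/2 = 1
(p2 ⇔ p3) · p1 = 1 · 1/3 = 1/3
p3 ⇔ p3 = 1/2 ⇔ 1/2 = 1
¬p2 = ¬1/2 = 0
(p3 ⇔ p3) ⇒ ¬p2 = 1 ⇒ 0 = 0
¬((p3 ⇔ p3) ⇒ ¬p2) = ¬0 = 1
((p2 ⇔ p3) · p1) ⇒ ¬((p3 ⇔ p3) ⇒ ¬p2) = 1/3 ⇒ 1 = 1

1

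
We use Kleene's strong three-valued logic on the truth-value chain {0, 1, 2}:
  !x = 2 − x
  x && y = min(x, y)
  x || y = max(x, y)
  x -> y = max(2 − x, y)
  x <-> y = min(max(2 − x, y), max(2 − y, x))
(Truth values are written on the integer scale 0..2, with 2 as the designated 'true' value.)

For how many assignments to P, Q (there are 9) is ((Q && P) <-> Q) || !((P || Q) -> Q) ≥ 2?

4

P = 0, Q = 0 ↦ 2  ≥
P = 0, Q = 1 ↦ 1  <
P = 0, Q = 2 ↦ 0  <
P = 1, Q = 0 ↦ 2  ≥
P = 1, Q = 1 ↦ 1  <
P = 1, Q = 2 ↦ 1  <
P = 2, Q = 0 ↦ 2  ≥
P = 2, Q = 1 ↦ 1  <
P = 2, Q = 2 ↦ 2  ≥
So 4 of the 9 assignments meet the threshold.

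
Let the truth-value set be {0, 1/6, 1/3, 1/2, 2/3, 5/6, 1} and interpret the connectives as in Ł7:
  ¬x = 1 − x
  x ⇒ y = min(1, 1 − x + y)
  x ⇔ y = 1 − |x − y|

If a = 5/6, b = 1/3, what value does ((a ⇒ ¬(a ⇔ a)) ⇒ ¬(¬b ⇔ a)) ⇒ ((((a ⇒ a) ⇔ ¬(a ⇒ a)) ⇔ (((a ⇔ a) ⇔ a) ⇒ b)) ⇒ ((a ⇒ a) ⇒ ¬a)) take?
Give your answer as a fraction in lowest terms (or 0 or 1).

2/3

a ⇔ a = 5/6 ⇔ 5/6 = 1
¬(a ⇔ a) = ¬1 = 0
a ⇒ ¬(a ⇔ a) = 5/6 ⇒ 0 = 1/6
¬b = ¬1/3 = 2/3
¬b ⇔ a = 2/3 ⇔ 5/6 = 5/6
¬(¬b ⇔ a) = ¬5/6 = 1/6
(a ⇒ ¬(a ⇔ a)) ⇒ ¬(¬b ⇔ a) = 1/6 ⇒ 1/6 = 1
a ⇒ a = 5/6 ⇒ 5/6 = 1
a ⇒ a = 5/6 ⇒ 5/6 = 1
¬(a ⇒ a) = ¬1 = 0
(a ⇒ a) ⇔ ¬(a ⇒ a) = 1 ⇔ 0 = 0
a ⇔ a = 5/6 ⇔ 5/6 = 1
(a ⇔ a) ⇔ a = 1 ⇔ 5/6 = 5/6
((a ⇔ a) ⇔ a) ⇒ b = 5/6 ⇒ 1/3 = 1/2
((a ⇒ a) ⇔ ¬(a ⇒ a)) ⇔ (((a ⇔ a) ⇔ a) ⇒ b) = 0 ⇔ 1/2 = 1/2
a ⇒ a = 5/6 ⇒ 5/6 = 1
¬a = ¬5/6 = 1/6
(a ⇒ a) ⇒ ¬a = 1 ⇒ 1/6 = 1/6
(((a ⇒ a) ⇔ ¬(a ⇒ a)) ⇔ (((a ⇔ a) ⇔ a) ⇒ b)) ⇒ ((a ⇒ a) ⇒ ¬a) = 1/2 ⇒ 1/6 = 2/3
((a ⇒ ¬(a ⇔ a)) ⇒ ¬(¬b ⇔ a)) ⇒ ((((a ⇒ a) ⇔ ¬(a ⇒ a)) ⇔ (((a ⇔ a) ⇔ a) ⇒ b)) ⇒ ((a ⇒ a) ⇒ ¬a)) = 1 ⇒ 2/3 = 2/3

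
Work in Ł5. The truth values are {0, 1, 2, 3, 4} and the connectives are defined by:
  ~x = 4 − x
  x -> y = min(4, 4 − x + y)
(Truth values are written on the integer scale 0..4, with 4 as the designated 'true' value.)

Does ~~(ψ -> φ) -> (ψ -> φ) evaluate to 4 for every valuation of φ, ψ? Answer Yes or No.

Yes

At φ = 2, ψ = 0, for instance:
ψ -> φ = 0 -> 2 = 4
~(ψ -> φ) = ~4 = 0
~~(ψ -> φ) = ~0 = 4
~~(ψ -> φ) -> (ψ -> φ) = 4 -> 4 = 4
and checking the remaining 24 assignments likewise gives ≥ 4 in every case.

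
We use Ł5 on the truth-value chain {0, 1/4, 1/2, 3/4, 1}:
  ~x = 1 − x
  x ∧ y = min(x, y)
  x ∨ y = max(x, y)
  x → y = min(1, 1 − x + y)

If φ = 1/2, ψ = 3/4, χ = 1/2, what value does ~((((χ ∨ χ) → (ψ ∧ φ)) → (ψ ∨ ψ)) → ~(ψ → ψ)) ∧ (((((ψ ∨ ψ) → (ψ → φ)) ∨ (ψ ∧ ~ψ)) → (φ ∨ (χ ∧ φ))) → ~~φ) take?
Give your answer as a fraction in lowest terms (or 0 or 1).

χ ∨ χ = 1/2 ∨ 1/2 = 1/2
ψ ∧ φ = 3/4 ∧ 1/2 = 1/2
(χ ∨ χ) → (ψ ∧ φ) = 1/2 → 1/2 = 1
ψ ∨ ψ = 3/4 ∨ 3/4 = 3/4
((χ ∨ χ) → (ψ ∧ φ)) → (ψ ∨ ψ) = 1 → 3/4 = 3/4
ψ → ψ = 3/4 → 3/4 = 1
~(ψ → ψ) = ~1 = 0
(((χ ∨ χ) → (ψ ∧ φ)) → (ψ ∨ ψ)) → ~(ψ → ψ) = 3/4 → 0 = 1/4
~((((χ ∨ χ) → (ψ ∧ φ)) → (ψ ∨ ψ)) → ~(ψ → ψ)) = ~1/4 = 3/4
ψ ∨ ψ = 3/4 ∨ 3/4 = 3/4
ψ → φ = 3/4 → 1/2 = 3/4
(ψ ∨ ψ) → (ψ → φ) = 3/4 → 3/4 = 1
~ψ = ~3/4 = 1/4
ψ ∧ ~ψ = 3/4 ∧ 1/4 = 1/4
((ψ ∨ ψ) → (ψ → φ)) ∨ (ψ ∧ ~ψ) = 1 ∨ 1/4 = 1
χ ∧ φ = 1/2 ∧ 1/2 = 1/2
φ ∨ (χ ∧ φ) = 1/2 ∨ 1/2 = 1/2
(((ψ ∨ ψ) → (ψ → φ)) ∨ (ψ ∧ ~ψ)) → (φ ∨ (χ ∧ φ)) = 1 → 1/2 = 1/2
~φ = ~1/2 = 1/2
~~φ = ~1/2 = 1/2
((((ψ ∨ ψ) → (ψ → φ)) ∨ (ψ ∧ ~ψ)) → (φ ∨ (χ ∧ φ))) → ~~φ = 1/2 → 1/2 = 1
~((((χ ∨ χ) → (ψ ∧ φ)) → (ψ ∨ ψ)) → ~(ψ → ψ)) ∧ (((((ψ ∨ ψ) → (ψ → φ)) ∨ (ψ ∧ ~ψ)) → (φ ∨ (χ ∧ φ))) → ~~φ) = 3/4 ∧ 1 = 3/4

3/4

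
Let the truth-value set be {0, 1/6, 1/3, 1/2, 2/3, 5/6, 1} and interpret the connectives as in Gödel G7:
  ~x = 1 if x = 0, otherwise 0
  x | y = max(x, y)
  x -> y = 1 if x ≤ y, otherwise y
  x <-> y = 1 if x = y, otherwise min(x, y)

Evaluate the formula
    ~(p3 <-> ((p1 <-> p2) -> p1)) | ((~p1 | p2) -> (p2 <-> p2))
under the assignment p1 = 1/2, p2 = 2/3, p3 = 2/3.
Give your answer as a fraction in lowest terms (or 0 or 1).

1

p1 <-> p2 = 1/2 <-> 2/3 = 1/2
(p1 <-> p2) -> p1 = 1/2 -> 1/2 = 1
p3 <-> ((p1 <-> p2) -> p1) = 2/3 <-> 1 = 2/3
~(p3 <-> ((p1 <-> p2) -> p1)) = ~2/3 = 0
~p1 = ~1/2 = 0
~p1 | p2 = 0 | 2/3 = 2/3
p2 <-> p2 = 2/3 <-> 2/3 = 1
(~p1 | p2) -> (p2 <-> p2) = 2/3 -> 1 = 1
~(p3 <-> ((p1 <-> p2) -> p1)) | ((~p1 | p2) -> (p2 <-> p2)) = 0 | 1 = 1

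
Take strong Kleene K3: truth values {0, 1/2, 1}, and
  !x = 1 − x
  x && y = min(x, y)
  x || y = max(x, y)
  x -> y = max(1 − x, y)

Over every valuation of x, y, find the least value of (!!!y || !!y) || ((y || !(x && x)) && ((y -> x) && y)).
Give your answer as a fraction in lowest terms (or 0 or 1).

Take x = 0, y = 1/2:
!y = !1/2 = 1/2
!!y = !1/2 = 1/2
!!!y = !1/2 = 1/2
!y = !1/2 = 1/2
!!y = !1/2 = 1/2
!!!y || !!y = 1/2 || 1/2 = 1/2
x && x = 0 && 0 = 0
!(x && x) = !0 = 1
y || !(x && x) = 1/2 || 1 = 1
y -> x = 1/2 -> 0 = 1/2
(y -> x) && y = 1/2 && 1/2 = 1/2
(y || !(x && x)) && ((y -> x) && y) = 1 && 1/2 = 1/2
(!!!y || !!y) || ((y || !(x && x)) && ((y -> x) && y)) = 1/2 || 1/2 = 1/2
No assignment yields a value below 1/2, so this is the minimum.

1/2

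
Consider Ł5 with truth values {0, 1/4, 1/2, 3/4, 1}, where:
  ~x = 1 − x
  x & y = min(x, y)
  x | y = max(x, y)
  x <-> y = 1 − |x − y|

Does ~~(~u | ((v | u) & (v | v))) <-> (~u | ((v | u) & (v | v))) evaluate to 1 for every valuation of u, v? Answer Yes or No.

At u = 1, v = 1/2, for instance:
~u = ~1 = 0
v | u = 1/2 | 1 = 1
v | v = 1/2 | 1/2 = 1/2
(v | u) & (v | v) = 1 & 1/2 = 1/2
~u | ((v | u) & (v | v)) = 0 | 1/2 = 1/2
~(~u | ((v | u) & (v | v))) = ~1/2 = 1/2
~~(~u | ((v | u) & (v | v))) = ~1/2 = 1/2
~~(~u | ((v | u) & (v | v))) <-> (~u | ((v | u) & (v | v))) = 1/2 <-> 1/2 = 1
and checking the remaining 24 assignments likewise gives ≥ 1 in every case.

Yes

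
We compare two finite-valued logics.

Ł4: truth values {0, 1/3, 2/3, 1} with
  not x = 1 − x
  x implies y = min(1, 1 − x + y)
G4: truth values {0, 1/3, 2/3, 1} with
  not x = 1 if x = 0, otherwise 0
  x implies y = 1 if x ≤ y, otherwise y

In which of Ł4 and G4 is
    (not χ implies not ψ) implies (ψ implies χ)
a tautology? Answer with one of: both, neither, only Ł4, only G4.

In Ł4: every assignment gives 1 — tautology.
In G4: at ψ = 2/3, χ = 1/3 the value is 1/3 — not a tautology.

only Ł4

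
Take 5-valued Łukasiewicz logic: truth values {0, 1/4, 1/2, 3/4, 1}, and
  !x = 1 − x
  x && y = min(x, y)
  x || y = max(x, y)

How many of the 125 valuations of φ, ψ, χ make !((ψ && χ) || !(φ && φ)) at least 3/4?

value 1: 9 assignments (counts)
value 3/4: 23 assignments (counts)
value 1/2: 31 assignments
value 1/4: 33 assignments
value 0: 29 assignments
So 32 of the 125 assignments meet the threshold.

32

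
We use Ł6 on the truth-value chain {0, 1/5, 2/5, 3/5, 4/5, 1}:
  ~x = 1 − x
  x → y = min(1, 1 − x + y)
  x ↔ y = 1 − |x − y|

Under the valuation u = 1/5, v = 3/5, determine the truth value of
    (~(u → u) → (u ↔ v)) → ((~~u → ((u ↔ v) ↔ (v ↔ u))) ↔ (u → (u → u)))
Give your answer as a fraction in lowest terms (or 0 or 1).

1

u → u = 1/5 → 1/5 = 1
~(u → u) = ~1 = 0
u ↔ v = 1/5 ↔ 3/5 = 3/5
~(u → u) → (u ↔ v) = 0 → 3/5 = 1
~u = ~1/5 = 4/5
~~u = ~4/5 = 1/5
u ↔ v = 1/5 ↔ 3/5 = 3/5
v ↔ u = 3/5 ↔ 1/5 = 3/5
(u ↔ v) ↔ (v ↔ u) = 3/5 ↔ 3/5 = 1
~~u → ((u ↔ v) ↔ (v ↔ u)) = 1/5 → 1 = 1
u → u = 1/5 → 1/5 = 1
u → (u → u) = 1/5 → 1 = 1
(~~u → ((u ↔ v) ↔ (v ↔ u))) ↔ (u → (u → u)) = 1 ↔ 1 = 1
(~(u → u) → (u ↔ v)) → ((~~u → ((u ↔ v) ↔ (v ↔ u))) ↔ (u → (u → u))) = 1 → 1 = 1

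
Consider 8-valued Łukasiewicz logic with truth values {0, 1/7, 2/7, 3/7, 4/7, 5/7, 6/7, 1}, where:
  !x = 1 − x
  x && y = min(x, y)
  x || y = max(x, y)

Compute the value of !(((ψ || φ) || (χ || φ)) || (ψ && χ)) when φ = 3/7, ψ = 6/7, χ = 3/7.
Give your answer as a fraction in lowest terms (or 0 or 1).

1/7

ψ || φ = 6/7 || 3/7 = 6/7
χ || φ = 3/7 || 3/7 = 3/7
(ψ || φ) || (χ || φ) = 6/7 || 3/7 = 6/7
ψ && χ = 6/7 && 3/7 = 3/7
((ψ || φ) || (χ || φ)) || (ψ && χ) = 6/7 || 3/7 = 6/7
!(((ψ || φ) || (χ || φ)) || (ψ && χ)) = !6/7 = 1/7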